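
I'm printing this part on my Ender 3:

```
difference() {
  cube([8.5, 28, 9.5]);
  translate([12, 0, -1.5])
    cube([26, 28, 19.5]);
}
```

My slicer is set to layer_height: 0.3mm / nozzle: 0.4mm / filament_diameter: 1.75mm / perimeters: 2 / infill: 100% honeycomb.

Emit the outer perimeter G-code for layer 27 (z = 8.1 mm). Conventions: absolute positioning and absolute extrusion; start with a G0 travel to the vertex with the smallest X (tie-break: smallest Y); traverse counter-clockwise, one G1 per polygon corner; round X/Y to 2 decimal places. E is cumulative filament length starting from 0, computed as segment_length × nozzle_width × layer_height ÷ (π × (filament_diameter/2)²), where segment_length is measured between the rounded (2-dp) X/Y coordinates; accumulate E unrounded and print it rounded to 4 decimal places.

At z = 8.1 mm: the 8.5×28 cube contributes its full rectangle; the cube at (12, 0) is present — its section is the full 26×28 rectangle; Subtracting the remaining from the first: starting from the 8.5×28 cube, the 26×28 cube at (12, 0) misses the remaining region (no effect) — 1 connected region. The outline is a single polygon with 4 vertices. Extrusion per mm of travel: 0.4 × 0.3 / (π × 0.875²) = 0.049890. Accumulating E over each segment gives final E = 3.6420.

G0 X0.00 Y0.00 Z8.10
G1 X8.50 Y0.00 E0.4241
G1 X8.50 Y28.00 E1.8210
G1 X0.00 Y28.00 E2.2451
G1 X0.00 Y0.00 E3.6420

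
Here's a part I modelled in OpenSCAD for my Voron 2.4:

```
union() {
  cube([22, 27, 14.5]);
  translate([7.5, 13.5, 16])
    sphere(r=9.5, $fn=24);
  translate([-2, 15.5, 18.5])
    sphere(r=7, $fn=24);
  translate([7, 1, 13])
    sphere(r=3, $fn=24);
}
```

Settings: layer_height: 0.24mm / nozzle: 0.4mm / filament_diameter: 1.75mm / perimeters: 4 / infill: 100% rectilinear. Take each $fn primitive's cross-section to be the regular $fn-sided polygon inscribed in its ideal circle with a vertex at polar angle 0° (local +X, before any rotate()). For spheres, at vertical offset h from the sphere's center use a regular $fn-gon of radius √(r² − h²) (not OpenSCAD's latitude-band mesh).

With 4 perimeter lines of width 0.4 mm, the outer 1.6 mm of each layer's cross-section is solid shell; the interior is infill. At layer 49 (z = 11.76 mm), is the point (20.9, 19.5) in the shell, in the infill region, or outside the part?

shell

At z = 11.76 mm: the cube is present — its section is the full 22×27 rectangle; the r=9.5 sphere at (7.5, 13.5) slices to a regular 24-gon of circumradius 8.501 (√(r²−h²) with h=4.24 from center); the r=7 sphere at (-2, 15.5) contributes a regular 24-gon of circumradius √(7²−6.74²) = 1.890; the sphere at (7, 1): section is a regular 24-gon, circumradius = √(r²−h²) = √(3²−1.24²) = 2.732; Taking the union: the regions partially overlap (shared area 237.48 mm²), so overlapping operands fuse into one piece — 1 connected region. Overall, the cross-section is a single solid region. The nearest boundary edge runs (22.00, 27.00)→(22.00, 0.00); distance from the point to it = 1.10 mm. The point is inside the cross-section, 1.10 mm from the nearest boundary — within the 1.6 mm shell band (4 × 0.4).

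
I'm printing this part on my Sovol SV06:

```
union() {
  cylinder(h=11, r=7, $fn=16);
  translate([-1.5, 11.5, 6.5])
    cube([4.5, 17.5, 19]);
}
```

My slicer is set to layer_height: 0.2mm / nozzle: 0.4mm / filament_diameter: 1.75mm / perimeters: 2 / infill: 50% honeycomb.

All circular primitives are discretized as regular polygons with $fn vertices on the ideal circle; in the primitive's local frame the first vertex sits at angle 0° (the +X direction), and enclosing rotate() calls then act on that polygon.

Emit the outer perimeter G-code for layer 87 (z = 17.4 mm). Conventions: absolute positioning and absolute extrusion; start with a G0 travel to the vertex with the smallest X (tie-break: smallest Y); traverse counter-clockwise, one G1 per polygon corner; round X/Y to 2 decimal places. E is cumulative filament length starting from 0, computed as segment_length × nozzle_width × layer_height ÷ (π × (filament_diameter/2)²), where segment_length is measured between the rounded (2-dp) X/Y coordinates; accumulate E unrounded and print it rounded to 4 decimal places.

G0 X-1.50 Y11.50 Z17.40
G1 X3.00 Y11.50 E0.1497
G1 X3.00 Y29.00 E0.7317
G1 X-1.50 Y29.00 E0.8814
G1 X-1.50 Y11.50 E1.4634

At z = 17.4 mm: the cylinder does not reach this height (z outside [0, 11]); the cube at (-1.5, 11.5) is present — its section is the full 4.5×17.5 rectangle; Merging all regions: only the 4.5×17.5 cube at (-1.5, 11.5) is present, so the union is just that shape — 1 connected region. The outline is a single polygon with 4 vertices. Extrusion per mm of travel: 0.4 × 0.2 / (π × 0.875²) = 0.033260. Accumulating E over each segment gives final E = 1.4634.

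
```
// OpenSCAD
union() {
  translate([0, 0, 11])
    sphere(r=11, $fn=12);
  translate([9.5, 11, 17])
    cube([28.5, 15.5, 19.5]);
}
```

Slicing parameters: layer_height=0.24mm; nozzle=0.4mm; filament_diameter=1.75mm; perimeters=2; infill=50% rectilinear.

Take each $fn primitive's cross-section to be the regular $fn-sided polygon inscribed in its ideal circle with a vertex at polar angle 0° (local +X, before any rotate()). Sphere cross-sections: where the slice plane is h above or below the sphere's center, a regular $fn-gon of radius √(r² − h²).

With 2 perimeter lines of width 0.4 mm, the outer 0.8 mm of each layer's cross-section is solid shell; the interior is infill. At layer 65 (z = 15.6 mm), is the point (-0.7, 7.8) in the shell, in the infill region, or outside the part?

At z = 15.6 mm: the r=11 sphere slices to a regular 12-gon of circumradius 9.992 (√(r²−h²) with h=4.6 from center); the cube at (9.5, 11) is not intersected at this z (z outside [17, 36.5]); Taking the union: only the r=11 sphere is present, so the union is just that shape — 1 connected region. Overall, the cross-section is a single solid region. The nearest boundary edge runs (0.00, 9.99)→(-5.00, 8.65); distance from the point to it = 1.94 mm. The point is inside the cross-section and 1.94 mm from the nearest boundary — more than the 0.8 mm shell width (2 × 0.4), so it's in the infill interior.

infill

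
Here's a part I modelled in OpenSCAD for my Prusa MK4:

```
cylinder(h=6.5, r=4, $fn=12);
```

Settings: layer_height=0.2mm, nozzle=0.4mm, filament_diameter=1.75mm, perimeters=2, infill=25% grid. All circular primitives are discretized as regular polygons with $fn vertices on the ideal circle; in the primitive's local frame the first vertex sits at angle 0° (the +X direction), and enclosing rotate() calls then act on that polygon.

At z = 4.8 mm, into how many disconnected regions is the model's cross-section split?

At z = 4.8 mm: the cylinder: section is a regular 12-gon, circumradius r=4. The result has 1 disconnected region.

1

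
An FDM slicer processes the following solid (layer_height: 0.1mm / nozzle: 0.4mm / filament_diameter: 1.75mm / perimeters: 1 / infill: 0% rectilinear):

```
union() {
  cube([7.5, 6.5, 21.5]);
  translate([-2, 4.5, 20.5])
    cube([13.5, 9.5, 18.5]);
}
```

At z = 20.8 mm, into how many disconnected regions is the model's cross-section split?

1

At z = 20.8 mm: the cube (footprint 7.5×6.5) is included at this height; the cube at (-2, 4.5) (footprint 13.5×9.5) is included at this height; Merging all regions: the regions partially overlap (shared area 15.00 mm²), so overlapping operands fuse into one piece — 1 connected region. The result has 1 disconnected region.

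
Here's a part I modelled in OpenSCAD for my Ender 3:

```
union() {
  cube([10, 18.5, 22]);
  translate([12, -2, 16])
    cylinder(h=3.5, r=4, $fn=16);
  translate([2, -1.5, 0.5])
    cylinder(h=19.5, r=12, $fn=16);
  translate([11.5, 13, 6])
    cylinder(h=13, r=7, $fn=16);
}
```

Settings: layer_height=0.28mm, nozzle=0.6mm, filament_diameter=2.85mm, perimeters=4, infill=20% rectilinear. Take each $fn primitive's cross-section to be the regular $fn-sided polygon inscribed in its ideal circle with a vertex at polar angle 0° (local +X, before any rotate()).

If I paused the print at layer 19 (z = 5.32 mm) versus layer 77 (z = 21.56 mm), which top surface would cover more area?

layer 19 (z = 5.32 mm)

Layer 19 (z = 5.32): the cube is present — its section is the full 10×18.5 rectangle (area 185.00 mm²); the cylinder at (12, -2) is not intersected at this z (z outside [16, 19.5]); the cylinder at (2, -1.5): section is a regular 16-gon, circumradius r=12 (area = (16/2)·12.000²·sin(360°/16) = 440.85 mm²); the cylinder at (11.5, 13) is not intersected at this z (z outside [6, 19]); Taking the union: the regions partially overlap — summed areas 625.85 mm² minus the doubly-counted overlap 95.51 mm² gives 530.34 mm² — area = 530.34 mm². So its area = 530.34 mm². Layer 77 (z = 21.56): the cube (footprint 10×18.5) is included at this height (area 185.00 mm²); the cylinder at (12, -2) is absent (z outside [16, 19.5]); the cylinder at (2, -1.5) is not intersected at this z (z outside [0.5, 20]); the cylinder at (11.5, 13) is not intersected at this z (z outside [6, 19]); Combining (union): only the 10×18.5 cube is present, so the union is just that shape — area = 185.00 mm². So its area = 185.00 mm². Layer 19 is larger (530.34 vs 185.00 mm²).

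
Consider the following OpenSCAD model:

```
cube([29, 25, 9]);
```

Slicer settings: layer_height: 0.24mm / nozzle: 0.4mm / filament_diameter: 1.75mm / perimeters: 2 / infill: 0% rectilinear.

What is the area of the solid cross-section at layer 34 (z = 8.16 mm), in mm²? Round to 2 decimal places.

At z = 8.16 mm: the cube is present — its section is the full 29×25 rectangle (area 725.00 mm²). Overall, the cross-section is a single solid region. Net area = 725.00 mm².

725.00 mm²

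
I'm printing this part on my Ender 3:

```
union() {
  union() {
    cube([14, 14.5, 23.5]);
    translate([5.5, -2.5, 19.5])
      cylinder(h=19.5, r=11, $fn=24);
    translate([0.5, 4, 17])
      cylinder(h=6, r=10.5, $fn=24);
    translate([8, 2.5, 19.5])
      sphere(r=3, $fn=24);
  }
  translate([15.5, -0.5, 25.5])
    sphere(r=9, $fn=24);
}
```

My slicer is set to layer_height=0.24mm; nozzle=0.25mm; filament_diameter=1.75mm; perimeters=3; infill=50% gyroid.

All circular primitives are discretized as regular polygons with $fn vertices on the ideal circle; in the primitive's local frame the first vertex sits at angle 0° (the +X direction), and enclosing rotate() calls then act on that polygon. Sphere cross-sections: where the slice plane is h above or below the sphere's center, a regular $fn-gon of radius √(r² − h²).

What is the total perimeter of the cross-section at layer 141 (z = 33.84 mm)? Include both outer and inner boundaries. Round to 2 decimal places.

At z = 33.84 mm: the cube is absent (z outside [0, 23.5]); the r=11 cylinder at (5.5, -2.5) contributes a regular 24-gon of circumradius 11 (perimeter = 2·24·11.000·sin(180°/24) = 68.92 mm); the cylinder at (0.5, 4) does not reach this height (z outside [17, 23]); the sphere at (8, 2.5) is absent (|z−center|=14.340 > r=3); Combining (union): only the r=11 cylinder at (5.5, -2.5) is present, so the union is just that shape — boundary = 68.92 mm; the sphere at (15.5, -0.5): section is a regular 24-gon, circumradius = √(r²−h²) = √(9²−8.34²) = 3.383 (perimeter = 2·24·3.383·sin(180°/24) = 21.20 mm); Combining (union): the regions partially overlap (shared area 21.56 mm²), so the edge portions inside another operand are dropped and the merged outline is re-measured after clipping — boundary = 72.24 mm. Overall, the cross-section is a single solid region. Total boundary length (outer) = 72.24 mm.

72.24 mm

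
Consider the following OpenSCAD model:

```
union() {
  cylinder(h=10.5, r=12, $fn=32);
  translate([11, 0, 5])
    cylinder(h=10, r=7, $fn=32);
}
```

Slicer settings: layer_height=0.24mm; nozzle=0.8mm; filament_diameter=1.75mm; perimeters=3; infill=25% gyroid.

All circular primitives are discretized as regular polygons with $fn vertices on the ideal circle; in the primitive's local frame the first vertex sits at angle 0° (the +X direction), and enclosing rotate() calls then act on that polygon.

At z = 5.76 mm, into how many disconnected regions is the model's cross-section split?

At z = 5.76 mm: the cylinder: section is a regular 32-gon, circumradius r=12; the r=7 cylinder at (11, 0) contributes a regular 32-gon of circumradius 7; Merging all regions: the regions partially overlap (shared area 79.98 mm²), so overlapping operands fuse into one piece — 1 connected region. The result has 1 disconnected region.

1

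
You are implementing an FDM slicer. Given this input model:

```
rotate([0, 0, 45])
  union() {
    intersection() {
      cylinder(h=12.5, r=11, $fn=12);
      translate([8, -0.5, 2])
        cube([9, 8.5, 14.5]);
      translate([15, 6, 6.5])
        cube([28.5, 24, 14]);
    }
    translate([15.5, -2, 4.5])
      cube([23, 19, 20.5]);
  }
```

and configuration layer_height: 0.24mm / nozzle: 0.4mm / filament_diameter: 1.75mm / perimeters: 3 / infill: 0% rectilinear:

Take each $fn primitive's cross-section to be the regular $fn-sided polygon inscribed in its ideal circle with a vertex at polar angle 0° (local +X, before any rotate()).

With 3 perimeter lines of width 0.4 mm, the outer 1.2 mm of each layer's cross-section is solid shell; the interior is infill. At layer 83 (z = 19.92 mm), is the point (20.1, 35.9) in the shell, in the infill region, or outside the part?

At z = 19.92 mm: the cylinder does not reach this height (z outside [0, 12.5]); the cube at (8, -0.5) is absent (z outside [2, 16.5]); the cube at (15, 6) is present — its section is the full 28.5×24 rectangle; After intersecting: at least one operand is absent at this height, so nothing remains; the 23×19 cube at (15.5, -2) contributes its full rectangle; Merging all regions: only the 23×19 cube at (15.5, -2) is present, so the union is just that shape — 1 connected region; (whole slice rotated 45° about Z — lengths, areas and connectivity unchanged). Overall, the cross-section is a single solid region. Undo the 45° rotation: the query point maps to (39.598, 11.172) in the un-rotated model frame. The nearest boundary edge runs (38.50, -2.00)→(38.50, 17.00); distance from the point to it = 1.10 mm. The point is not inside any of the regions above, so it lies outside the cross-section (1.10 mm from the nearest boundary).

outside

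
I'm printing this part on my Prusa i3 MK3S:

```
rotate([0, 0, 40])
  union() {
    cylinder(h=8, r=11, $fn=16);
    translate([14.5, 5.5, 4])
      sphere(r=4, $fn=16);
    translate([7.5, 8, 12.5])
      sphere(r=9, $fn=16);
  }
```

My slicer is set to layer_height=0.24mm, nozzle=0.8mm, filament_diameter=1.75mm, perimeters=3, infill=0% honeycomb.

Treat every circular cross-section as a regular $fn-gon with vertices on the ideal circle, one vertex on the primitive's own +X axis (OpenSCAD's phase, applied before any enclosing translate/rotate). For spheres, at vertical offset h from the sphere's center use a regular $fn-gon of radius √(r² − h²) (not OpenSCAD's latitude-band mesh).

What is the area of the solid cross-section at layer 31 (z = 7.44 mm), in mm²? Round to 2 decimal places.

At z = 7.44 mm: the r=11 cylinder contributes a regular 16-gon of circumradius 11 (area = (16/2)·11.000²·sin(360°/16) = 370.44 mm²); the sphere at (14.5, 5.5): section is a regular 16-gon, circumradius = √(r²−h²) = √(4²−3.44²) = 2.041 (area = (16/2)·2.041²·sin(360°/16) = 12.76 mm²); the r=9 sphere at (7.5, 8) contributes a regular 16-gon of circumradius √(9²−5.06²) = 7.443 (area = (16/2)·7.443²·sin(360°/16) = 169.59 mm²); Taking the union: the regions partially overlap — summed areas 552.79 mm² minus the doubly-counted overlap 76.56 mm² gives 476.23 mm² — area = 476.23 mm²; (rotated 40° about Z; rotation is an isometry so areas/perimeters/island counts are preserved). Overall, the cross-section is a single solid region. Net area = 476.23 mm².

476.23 mm²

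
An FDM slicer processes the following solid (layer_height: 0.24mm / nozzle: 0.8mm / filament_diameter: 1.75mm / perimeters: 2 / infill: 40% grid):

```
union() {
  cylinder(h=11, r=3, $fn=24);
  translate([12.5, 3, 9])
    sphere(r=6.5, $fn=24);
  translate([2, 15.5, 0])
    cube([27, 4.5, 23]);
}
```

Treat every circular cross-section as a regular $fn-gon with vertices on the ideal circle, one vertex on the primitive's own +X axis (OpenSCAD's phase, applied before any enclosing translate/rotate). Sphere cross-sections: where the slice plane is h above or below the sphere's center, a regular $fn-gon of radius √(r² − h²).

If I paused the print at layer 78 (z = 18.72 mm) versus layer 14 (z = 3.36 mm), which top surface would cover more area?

layer 14 (z = 3.36 mm)

Layer 78 (z = 18.72): the cylinder does not reach this height (z outside [0, 11]); the sphere at (12.5, 3) does not reach this height (|z−center|=9.720 > r=6.5); the cube at (2, 15.5) is present — its section is the full 27×4.5 rectangle (area 121.50 mm²); Taking the union: only the 27×4.5 cube at (2, 15.5) is present, so the union is just that shape — area = 121.50 mm². So its area = 121.50 mm². Layer 14 (z = 3.36): the r=3 cylinder gives a regular 24-gon of circumradius 3 (constant along its height) (area = (24/2)·3.000²·sin(360°/24) = 27.95 mm²); the r=6.5 sphere at (12.5, 3) slices to a regular 24-gon of circumradius 3.231 (√(r²−h²) with h=5.64 from center) (area = (24/2)·3.231²·sin(360°/24) = 32.43 mm²); the cube at (2, 15.5) is present — its section is the full 27×4.5 rectangle (area 121.50 mm²); Taking the union: the 3 present regions are separate (no shared area or edge), so areas and boundary lengths simply add and each stays a separate island — area = 181.88 mm². So its area = 181.88 mm². Layer 14 is larger (181.88 vs 121.50 mm²).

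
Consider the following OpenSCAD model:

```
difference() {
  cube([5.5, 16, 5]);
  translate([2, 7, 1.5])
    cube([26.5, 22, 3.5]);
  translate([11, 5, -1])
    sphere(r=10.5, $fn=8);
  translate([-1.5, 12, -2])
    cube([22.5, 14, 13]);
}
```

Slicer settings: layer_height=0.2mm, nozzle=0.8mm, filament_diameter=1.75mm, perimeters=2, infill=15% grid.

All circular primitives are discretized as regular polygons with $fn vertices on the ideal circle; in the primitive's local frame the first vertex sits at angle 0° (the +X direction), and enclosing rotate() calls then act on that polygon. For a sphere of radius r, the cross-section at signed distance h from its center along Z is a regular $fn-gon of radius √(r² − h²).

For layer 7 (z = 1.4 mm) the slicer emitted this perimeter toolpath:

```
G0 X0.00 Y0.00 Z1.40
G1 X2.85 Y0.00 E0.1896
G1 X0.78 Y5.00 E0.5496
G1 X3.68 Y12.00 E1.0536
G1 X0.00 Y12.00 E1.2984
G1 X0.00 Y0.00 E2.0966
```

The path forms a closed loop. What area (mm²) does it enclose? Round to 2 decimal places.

24.69 mm²

Apply the shoelace formula to the sequence of (X, Y) vertices; enclosed area = 24.69 mm².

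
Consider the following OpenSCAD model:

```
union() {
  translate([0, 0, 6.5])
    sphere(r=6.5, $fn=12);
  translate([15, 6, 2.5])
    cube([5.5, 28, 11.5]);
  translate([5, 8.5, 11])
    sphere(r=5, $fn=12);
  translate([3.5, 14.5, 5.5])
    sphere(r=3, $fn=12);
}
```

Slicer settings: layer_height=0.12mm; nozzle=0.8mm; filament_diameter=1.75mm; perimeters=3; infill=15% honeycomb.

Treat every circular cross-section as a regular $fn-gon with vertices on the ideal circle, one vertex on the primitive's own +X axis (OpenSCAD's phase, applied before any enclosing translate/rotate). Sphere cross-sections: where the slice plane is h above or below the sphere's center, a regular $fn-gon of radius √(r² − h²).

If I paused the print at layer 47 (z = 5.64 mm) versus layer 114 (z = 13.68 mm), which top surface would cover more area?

layer 47 (z = 5.64 mm)

Layer 47 (z = 5.64): the r=6.5 sphere contributes a regular 12-gon of circumradius √(6.5²−0.86²) = 6.443 (area = (12/2)·6.443²·sin(360°/12) = 124.53 mm²); the 5.5×28 cube at (15, 6) contributes its full rectangle (area 154.00 mm²); the sphere at (5, 8.5) is absent (|z−center|=5.360 > r=5); the r=3 sphere at (3.5, 14.5) contributes a regular 12-gon of circumradius √(3²−0.14²) = 2.997 (area = (12/2)·2.997²·sin(360°/12) = 26.94 mm²); Merging all regions: the 3 present regions are separate (no shared area or edge), so areas and boundary lengths simply add and each stays a separate island — area = 305.47 mm². So its area = 305.47 mm². Layer 114 (z = 13.68): the sphere does not reach this height (|z−center|=7.180 > r=6.5); the cube at (15, 6) is present — its section is the full 5.5×28 rectangle (area 154.00 mm²); the r=5 sphere at (5, 8.5) contributes a regular 12-gon of circumradius √(5²−2.68²) = 4.221 (area = (12/2)·4.221²·sin(360°/12) = 53.45 mm²); the sphere at (3.5, 14.5) does not reach this height (|z−center|=8.180 > r=3); Merging all regions: the 2 present regions are separate (no shared area or edge), so areas and boundary lengths simply add and each stays a separate island — area = 207.45 mm². So its area = 207.45 mm². Layer 47 is larger (305.47 vs 207.45 mm²).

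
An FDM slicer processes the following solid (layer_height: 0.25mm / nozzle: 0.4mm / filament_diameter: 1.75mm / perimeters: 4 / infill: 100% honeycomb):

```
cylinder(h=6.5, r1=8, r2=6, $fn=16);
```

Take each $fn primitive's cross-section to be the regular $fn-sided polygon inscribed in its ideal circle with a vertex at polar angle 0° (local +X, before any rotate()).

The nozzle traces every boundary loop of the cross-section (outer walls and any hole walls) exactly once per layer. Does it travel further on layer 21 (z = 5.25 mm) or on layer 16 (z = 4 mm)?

Layer 21 (z = 5.25): the cone: at t=0.808 of its height the radius interpolates to r₁+(r₂−r₁)t = 6.385, giving a regular 16-gon of that circumradius (perimeter = 2·16·6.385·sin(180°/16) = 39.86 mm). So its perimeter = 39.86 mm. Layer 16 (z = 4): the cone contributes a regular 16-gon of circumradius 6.769 (interpolated between r1=8 and r2=6 at t=0.615) (perimeter = 2·16·6.769·sin(180°/16) = 42.26 mm). So its perimeter = 42.26 mm. Layer 16 is larger (42.26 vs 39.86 mm).

layer 16 (z = 4 mm)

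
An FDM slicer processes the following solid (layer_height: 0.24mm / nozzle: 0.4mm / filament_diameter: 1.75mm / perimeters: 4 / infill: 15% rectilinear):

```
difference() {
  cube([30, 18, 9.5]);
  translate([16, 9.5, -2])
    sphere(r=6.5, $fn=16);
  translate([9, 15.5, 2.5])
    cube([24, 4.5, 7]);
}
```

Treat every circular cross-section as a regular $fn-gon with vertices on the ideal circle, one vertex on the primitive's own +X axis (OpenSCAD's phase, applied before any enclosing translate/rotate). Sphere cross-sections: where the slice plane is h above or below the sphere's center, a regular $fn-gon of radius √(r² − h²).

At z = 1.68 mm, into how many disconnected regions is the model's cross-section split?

1

At z = 1.68 mm: the 30×18 cube contributes its full rectangle; the r=6.5 sphere at (16, 9.5) slices to a regular 16-gon of circumradius 5.358 (√(r²−h²) with h=3.68 from center); the cube at (9, 15.5) does not reach this height (z outside [2.5, 9.5]); Subtracting the remaining from the first: starting from the 30×18 cube, the r=6.5 sphere at (16, 9.5) lies wholly inside it (removes its full 87.89 mm² and its 33.45 mm outline becomes a hole wall) — 1 connected region with 1 hole. The result has 1 disconnected region.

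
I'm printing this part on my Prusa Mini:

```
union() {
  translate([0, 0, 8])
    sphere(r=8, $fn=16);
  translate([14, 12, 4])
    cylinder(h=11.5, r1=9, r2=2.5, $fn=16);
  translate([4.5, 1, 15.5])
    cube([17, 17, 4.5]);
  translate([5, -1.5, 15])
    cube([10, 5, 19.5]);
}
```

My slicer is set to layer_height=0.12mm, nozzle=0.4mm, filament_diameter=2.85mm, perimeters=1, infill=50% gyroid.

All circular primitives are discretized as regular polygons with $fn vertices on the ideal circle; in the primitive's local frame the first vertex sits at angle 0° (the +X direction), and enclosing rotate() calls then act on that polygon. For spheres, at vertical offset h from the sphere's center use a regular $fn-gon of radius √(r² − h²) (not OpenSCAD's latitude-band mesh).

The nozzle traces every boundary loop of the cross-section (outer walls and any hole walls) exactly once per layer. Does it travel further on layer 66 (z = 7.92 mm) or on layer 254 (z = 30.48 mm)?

Layer 66 (z = 7.92): the r=8 sphere contributes a regular 16-gon of circumradius √(8²−0.08²) = 8.000 (perimeter = 2·16·8.000·sin(180°/16) = 49.94 mm); the cone at (14, 12): at t=0.341 of its height the radius interpolates to r₁+(r₂−r₁)t = 6.784, giving a regular 16-gon of that circumradius (perimeter = 2·16·6.784·sin(180°/16) = 42.35 mm); the cube at (4.5, 1) is absent (z outside [15.5, 20]); the cube at (5, -1.5) does not reach this height (z outside [15, 34.5]); Merging all regions: the 2 present regions are separate (no shared area or edge), so areas and boundary lengths simply add and each stays a separate island — boundary = 92.29 mm. So its perimeter = 92.29 mm. Layer 254 (z = 30.48): the sphere does not reach this height (|z−center|=22.480 > r=8); the cone at (14, 12) is not intersected at this z (z outside [4, 15.5]); the cube at (4.5, 1) does not reach this height (z outside [15.5, 20]); the cube at (5, -1.5) is present — its section is the full 10×5 rectangle (perimeter 30.00 mm); Merging all regions: only the 10×5 cube at (5, -1.5) is present, so the union is just that shape — boundary = 30.00 mm. So its perimeter = 30.00 mm. Layer 66 is larger (92.29 vs 30.00 mm).

layer 66 (z = 7.92 mm)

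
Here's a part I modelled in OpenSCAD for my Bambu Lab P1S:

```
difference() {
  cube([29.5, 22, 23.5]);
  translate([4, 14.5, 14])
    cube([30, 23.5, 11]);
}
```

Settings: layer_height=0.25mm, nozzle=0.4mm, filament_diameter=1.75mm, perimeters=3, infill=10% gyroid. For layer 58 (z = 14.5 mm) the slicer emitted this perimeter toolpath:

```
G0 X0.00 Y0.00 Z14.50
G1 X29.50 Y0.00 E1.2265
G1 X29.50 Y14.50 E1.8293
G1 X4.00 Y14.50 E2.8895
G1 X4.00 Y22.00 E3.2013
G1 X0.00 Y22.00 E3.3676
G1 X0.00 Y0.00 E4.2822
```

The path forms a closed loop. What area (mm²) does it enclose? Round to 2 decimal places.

457.75 mm²

Apply the shoelace formula to the sequence of (X, Y) vertices; enclosed area = 457.75 mm².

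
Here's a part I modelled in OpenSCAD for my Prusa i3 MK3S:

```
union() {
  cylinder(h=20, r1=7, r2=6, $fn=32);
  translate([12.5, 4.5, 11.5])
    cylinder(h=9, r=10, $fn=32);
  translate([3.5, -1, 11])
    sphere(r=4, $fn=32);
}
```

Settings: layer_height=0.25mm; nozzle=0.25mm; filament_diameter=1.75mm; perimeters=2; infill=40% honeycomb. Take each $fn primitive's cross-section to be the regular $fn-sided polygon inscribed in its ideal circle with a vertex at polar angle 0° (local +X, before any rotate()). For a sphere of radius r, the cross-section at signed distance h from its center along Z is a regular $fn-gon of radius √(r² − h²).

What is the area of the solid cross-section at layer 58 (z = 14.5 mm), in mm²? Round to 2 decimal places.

At z = 14.5 mm: the cone (r1=7→r2=6) has section circumradius 6.275 here — a regular 32-gon (area = (32/2)·6.275²·sin(360°/32) = 122.91 mm²); the r=10 cylinder at (12.5, 4.5) gives a regular 32-gon of circumradius 10 (constant along its height) (area = (32/2)·10.000²·sin(360°/32) = 312.14 mm²); the sphere at (3.5, -1): section is a regular 32-gon, circumradius = √(r²−h²) = √(4²−3.5²) = 1.936 (area = (32/2)·1.936²·sin(360°/32) = 11.71 mm²); Combining (union): the regions partially overlap — summed areas 446.76 mm² minus the doubly-counted overlap 29.67 mm² gives 417.09 mm² — area = 417.09 mm². Overall, the cross-section is a single solid region. Net area = 417.09 mm².

417.09 mm²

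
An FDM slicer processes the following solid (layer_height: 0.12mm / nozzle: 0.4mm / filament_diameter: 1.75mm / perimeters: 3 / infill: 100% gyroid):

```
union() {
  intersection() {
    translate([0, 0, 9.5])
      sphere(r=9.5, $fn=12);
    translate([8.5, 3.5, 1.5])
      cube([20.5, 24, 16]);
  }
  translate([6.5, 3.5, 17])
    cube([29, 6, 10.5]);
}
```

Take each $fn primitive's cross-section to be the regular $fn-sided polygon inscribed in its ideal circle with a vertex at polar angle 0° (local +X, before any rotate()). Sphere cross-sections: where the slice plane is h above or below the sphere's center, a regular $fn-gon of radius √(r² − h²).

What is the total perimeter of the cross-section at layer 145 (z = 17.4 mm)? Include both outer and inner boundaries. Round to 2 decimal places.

70.00 mm

At z = 17.4 mm: the sphere: section is a regular 12-gon, circumradius = √(r²−h²) = √(9.5²−7.9²) = 5.276 (perimeter = 2·12·5.276·sin(180°/12) = 32.77 mm); the 20.5×24 cube at (8.5, 3.5) contributes its full rectangle (perimeter 89.00 mm); After intersecting: the 20.5×24 cube at (8.5, 3.5) does not overlap the r=9.5 sphere (empty) — nothing remains; the cube at (6.5, 3.5) (footprint 29×6) is included at this height (perimeter 70.00 mm); Taking the union: only the 29×6 cube at (6.5, 3.5) is present, so the union is just that shape — boundary = 70.00 mm. Overall, the cross-section is a single solid region. Total boundary length (outer) = 70.00 mm.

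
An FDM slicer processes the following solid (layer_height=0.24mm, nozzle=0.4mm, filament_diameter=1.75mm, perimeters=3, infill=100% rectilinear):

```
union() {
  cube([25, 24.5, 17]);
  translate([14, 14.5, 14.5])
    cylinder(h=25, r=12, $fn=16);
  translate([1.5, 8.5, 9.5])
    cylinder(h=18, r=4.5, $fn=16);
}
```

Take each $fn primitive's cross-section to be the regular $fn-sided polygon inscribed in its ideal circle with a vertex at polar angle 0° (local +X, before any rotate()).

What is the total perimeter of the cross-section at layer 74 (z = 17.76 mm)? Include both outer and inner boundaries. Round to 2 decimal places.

87.15 mm

At z = 17.76 mm: the cube is not intersected at this z (z outside [0, 17]); the r=12 cylinder at (14, 14.5) gives a regular 16-gon of circumradius 12 (constant along its height) (perimeter = 2·16·12.000·sin(180°/16) = 74.91 mm); the cylinder at (1.5, 8.5): section is a regular 16-gon, circumradius r=4.5 (perimeter = 2·16·4.500·sin(180°/16) = 28.09 mm); Taking the union: the regions partially overlap (shared area 12.06 mm²), so the edge portions inside another operand are dropped and the merged outline is re-measured after clipping — boundary = 87.15 mm. Overall, the cross-section is a single solid region. Total boundary length (outer) = 87.15 mm.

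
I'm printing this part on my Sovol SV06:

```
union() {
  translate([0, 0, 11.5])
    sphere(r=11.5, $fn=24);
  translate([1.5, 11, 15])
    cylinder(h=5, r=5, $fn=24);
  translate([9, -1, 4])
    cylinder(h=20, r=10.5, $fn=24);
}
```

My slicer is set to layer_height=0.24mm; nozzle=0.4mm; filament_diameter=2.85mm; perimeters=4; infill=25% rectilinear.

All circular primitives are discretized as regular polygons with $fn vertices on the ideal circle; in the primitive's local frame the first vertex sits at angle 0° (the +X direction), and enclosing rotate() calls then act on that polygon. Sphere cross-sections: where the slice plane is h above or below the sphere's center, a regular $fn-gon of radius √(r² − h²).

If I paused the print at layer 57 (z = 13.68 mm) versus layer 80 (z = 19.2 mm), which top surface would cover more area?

layer 57 (z = 13.68 mm)

Layer 57 (z = 13.68): the r=11.5 sphere contributes a regular 24-gon of circumradius √(11.5²−2.18²) = 11.291 (area = (24/2)·11.291²·sin(360°/24) = 395.99 mm²); the cylinder at (1.5, 11) is absent (z outside [15, 20]); the r=10.5 cylinder at (9, -1) gives a regular 24-gon of circumradius 10.5 (constant along its height) (area = (24/2)·10.500²·sin(360°/24) = 342.42 mm²); Merging all regions: the regions partially overlap — summed areas 738.40 mm² minus the doubly-counted overlap 178.08 mm² gives 560.33 mm² — area = 560.33 mm². So its area = 560.33 mm². Layer 80 (z = 19.2): the sphere: section is a regular 24-gon, circumradius = √(r²−h²) = √(11.5²−7.7²) = 8.542 (area = (24/2)·8.542²·sin(360°/24) = 226.60 mm²); the cylinder at (1.5, 11): section is a regular 24-gon, circumradius r=5 (area = (24/2)·5.000²·sin(360°/24) = 77.65 mm²); the r=10.5 cylinder at (9, -1) gives a regular 24-gon of circumradius 10.5 (constant along its height) (area = (24/2)·10.500²·sin(360°/24) = 342.42 mm²); Taking the union: the regions partially overlap — summed areas 646.66 mm² minus the doubly-counted overlap 129.16 mm² gives 517.50 mm² — area = 517.50 mm². So its area = 517.50 mm². Layer 57 is larger (560.33 vs 517.50 mm²).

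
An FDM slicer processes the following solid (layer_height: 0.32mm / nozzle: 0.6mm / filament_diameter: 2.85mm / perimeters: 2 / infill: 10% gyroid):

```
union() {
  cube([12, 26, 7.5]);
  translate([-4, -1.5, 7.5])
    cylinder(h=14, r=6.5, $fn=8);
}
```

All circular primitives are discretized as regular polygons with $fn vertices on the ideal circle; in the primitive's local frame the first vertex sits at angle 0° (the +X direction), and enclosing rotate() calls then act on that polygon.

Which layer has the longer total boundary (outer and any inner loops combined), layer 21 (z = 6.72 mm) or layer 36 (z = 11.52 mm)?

Layer 21 (z = 6.72): the cube (footprint 12×26) is included at this height (perimeter 76.00 mm); the cylinder at (-4, -1.5) does not reach this height (z outside [7.5, 21.5]); Taking the union: only the 12×26 cube is present, so the union is just that shape — boundary = 76.00 mm. So its perimeter = 76.00 mm. Layer 36 (z = 11.52): the cube is absent (z outside [0, 7.5]); the r=6.5 cylinder at (-4, -1.5) contributes a regular 8-gon of circumradius 6.5 (perimeter = 2·8·6.500·sin(180°/8) = 39.80 mm); Taking the union: only the r=6.5 cylinder at (-4, -1.5) is present, so the union is just that shape — boundary = 39.80 mm. So its perimeter = 39.80 mm. Layer 21 is larger (76.00 vs 39.80 mm).

layer 21 (z = 6.72 mm)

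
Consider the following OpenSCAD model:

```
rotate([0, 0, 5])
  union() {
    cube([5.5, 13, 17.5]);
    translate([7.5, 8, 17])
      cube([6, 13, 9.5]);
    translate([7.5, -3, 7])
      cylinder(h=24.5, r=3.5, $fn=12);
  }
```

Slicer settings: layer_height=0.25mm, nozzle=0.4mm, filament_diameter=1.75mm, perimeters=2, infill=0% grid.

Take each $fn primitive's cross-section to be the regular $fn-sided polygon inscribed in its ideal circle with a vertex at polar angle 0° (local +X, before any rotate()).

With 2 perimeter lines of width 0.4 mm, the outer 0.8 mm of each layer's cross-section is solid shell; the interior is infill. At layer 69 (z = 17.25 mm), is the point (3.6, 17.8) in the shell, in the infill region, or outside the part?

outside

At z = 17.25 mm: the cube is present — its section is the full 5.5×13 rectangle; the 6×13 cube at (7.5, 8) contributes its full rectangle; the cylinder at (7.5, -3): section is a regular 12-gon, circumradius r=3.5; Taking the union: the 3 present regions are separate (no shared area or edge), so areas and boundary lengths simply add and each stays a separate island — 3 connected regions; (rotated 5° about Z; rotation is an isometry so areas/perimeters/island counts are preserved). Overall, the cross-section has 3 separate islands. Undo the 5° rotation: the query point maps to (5.138, 17.419) in the un-rotated model frame. The nearest boundary edge runs (7.50, 8.00)→(7.50, 21.00); distance from the point to it = 2.36 mm. The point is not inside any of the regions above, so it lies outside the cross-section (2.36 mm from the nearest boundary).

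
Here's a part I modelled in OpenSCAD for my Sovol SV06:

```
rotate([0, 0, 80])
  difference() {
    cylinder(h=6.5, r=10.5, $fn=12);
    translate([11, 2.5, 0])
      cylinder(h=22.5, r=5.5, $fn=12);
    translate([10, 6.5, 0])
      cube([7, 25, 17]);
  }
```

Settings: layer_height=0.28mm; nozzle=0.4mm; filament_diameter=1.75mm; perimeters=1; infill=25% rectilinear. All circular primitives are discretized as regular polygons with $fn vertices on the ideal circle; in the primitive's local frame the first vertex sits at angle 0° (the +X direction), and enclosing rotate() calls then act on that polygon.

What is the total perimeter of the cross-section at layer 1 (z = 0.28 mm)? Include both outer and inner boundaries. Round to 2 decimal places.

At z = 0.28 mm: the r=10.5 cylinder contributes a regular 12-gon of circumradius 10.5 (perimeter = 2·12·10.500·sin(180°/12) = 65.22 mm); the r=5.5 cylinder at (11, 2.5) gives a regular 12-gon of circumradius 5.5 (constant along its height) (perimeter = 2·12·5.500·sin(180°/12) = 34.16 mm); the cube at (10, 6.5) (footprint 7×25) is included at this height (perimeter 64.00 mm); Subtracting the remaining from the first: starting from the r=10.5 cylinder, the r=5.5 cylinder at (11, 2.5) partially overlaps it — only the 30.03 mm² overlap (of its 90.75 mm²) is removed, clipping the outline; the 7×25 cube at (10, 6.5) misses the remaining region (no effect) — boundary = 67.15 mm; (whole slice rotated 80° about Z — lengths, areas and connectivity unchanged). Overall, the cross-section is a single solid region. Total boundary length (outer) = 67.15 mm.

67.15 mm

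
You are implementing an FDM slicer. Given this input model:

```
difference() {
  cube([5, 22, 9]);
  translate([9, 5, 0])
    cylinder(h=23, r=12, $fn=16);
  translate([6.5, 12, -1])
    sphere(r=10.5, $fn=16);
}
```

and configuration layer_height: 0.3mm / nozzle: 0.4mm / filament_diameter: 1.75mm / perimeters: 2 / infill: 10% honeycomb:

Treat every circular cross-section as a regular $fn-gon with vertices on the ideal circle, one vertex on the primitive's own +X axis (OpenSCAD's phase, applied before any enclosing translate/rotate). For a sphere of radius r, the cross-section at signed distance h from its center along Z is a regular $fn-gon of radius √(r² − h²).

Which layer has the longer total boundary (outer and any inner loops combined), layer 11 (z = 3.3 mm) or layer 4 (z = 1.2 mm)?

Layer 11 (z = 3.3): the cube (footprint 5×22) is included at this height (perimeter 54.00 mm); the r=12 cylinder at (9, 5) contributes a regular 16-gon of circumradius 12 (perimeter = 2·16·12.000·sin(180°/16) = 74.91 mm); the r=10.5 sphere at (6.5, 12) contributes a regular 16-gon of circumradius √(10.5²−4.3²) = 9.579 (perimeter = 2·16·9.579·sin(180°/16) = 59.80 mm); Taking the first minus the rest: starting from the 5×22 cube, the r=12 cylinder at (9, 5) partially overlaps it — only the 73.87 mm² overlap (of its 440.85 mm²) is removed, clipping the outline; the r=10.5 sphere at (6.5, 12) partially overlaps it — only the 28.17 mm² overlap (of its 280.92 mm²) is removed, clipping the outline — boundary = 14.38 mm. So its perimeter = 14.38 mm. Layer 4 (z = 1.2): the cube is present — its section is the full 5×22 rectangle (perimeter 54.00 mm); the r=12 cylinder at (9, 5) gives a regular 16-gon of circumradius 12 (constant along its height) (perimeter = 2·16·12.000·sin(180°/16) = 74.91 mm); the sphere at (6.5, 12): section is a regular 16-gon, circumradius = √(r²−h²) = √(10.5²−2.2²) = 10.267 (perimeter = 2·16·10.267·sin(180°/16) = 64.10 mm); Subtracting the remaining from the first: starting from the 5×22 cube, the r=12 cylinder at (9, 5) partially overlaps it — only the 73.87 mm² overlap (of its 440.85 mm²) is removed, clipping the outline; the r=10.5 sphere at (6.5, 12) partially overlaps it — only the 31.94 mm² overlap (of its 322.71 mm²) is removed, clipping the outline — boundary = 12.83 mm. So its perimeter = 12.83 mm. Layer 11 is larger (14.38 vs 12.83 mm).

layer 11 (z = 3.3 mm)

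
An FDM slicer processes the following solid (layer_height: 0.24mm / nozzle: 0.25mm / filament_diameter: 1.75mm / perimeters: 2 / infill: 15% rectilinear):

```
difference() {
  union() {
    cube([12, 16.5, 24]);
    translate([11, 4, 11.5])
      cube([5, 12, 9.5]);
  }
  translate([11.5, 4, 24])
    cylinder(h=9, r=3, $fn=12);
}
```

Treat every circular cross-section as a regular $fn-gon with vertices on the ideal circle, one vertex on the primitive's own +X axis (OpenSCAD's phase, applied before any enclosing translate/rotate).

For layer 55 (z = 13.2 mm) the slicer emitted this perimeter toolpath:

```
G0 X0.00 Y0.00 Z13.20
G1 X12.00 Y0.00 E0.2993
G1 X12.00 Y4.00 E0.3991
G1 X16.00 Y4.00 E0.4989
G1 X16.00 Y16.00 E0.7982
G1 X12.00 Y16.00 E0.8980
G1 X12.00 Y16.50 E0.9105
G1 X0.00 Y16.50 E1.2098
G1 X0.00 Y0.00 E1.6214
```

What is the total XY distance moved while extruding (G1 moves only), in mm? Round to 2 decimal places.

65.00 mm

Sum the Euclidean lengths of each G1 segment: total = 65.00 mm.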